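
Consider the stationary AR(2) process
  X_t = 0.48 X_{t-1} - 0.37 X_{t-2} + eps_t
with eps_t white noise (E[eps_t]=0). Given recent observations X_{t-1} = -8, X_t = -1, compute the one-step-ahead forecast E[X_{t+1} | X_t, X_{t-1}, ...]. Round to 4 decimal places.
E[X_{t+1} \mid \mathcal F_t] = 2.4800

For an AR(p) model X_t = c + sum_i phi_i X_{t-i} + eps_t, the
one-step-ahead conditional mean is
  E[X_{t+1} | X_t, ...] = c + sum_i phi_i X_{t+1-i}.
Substitute known values:
  E[X_{t+1} | ...] = (0.48) * (-1) + (-0.37) * (-8)
                   = 2.4800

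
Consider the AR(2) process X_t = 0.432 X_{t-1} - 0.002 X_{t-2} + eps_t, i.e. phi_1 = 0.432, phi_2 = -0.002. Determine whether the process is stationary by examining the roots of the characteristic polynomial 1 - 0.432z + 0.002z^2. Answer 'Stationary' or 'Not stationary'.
\text{Stationary}

The AR(p) characteristic polynomial is P(z) = 1 - 0.432z + 0.002z^2.
Stationarity requires all roots to lie outside the unit circle, i.e. |z| > 1 for every root.
Set 1 + (-0.432) z + (0.002) z^2 = 0, i.e. a z^2 + b z + c = 0 with a = 0.002, b = -0.432, c = 1.
Discriminant D = b^2 - 4ac = (-0.432)^2 - 4*(0.002)*1 = 0.186624 - (0.008) = 0.178624.
D >= 0, so the roots are real: z = (-b +/- sqrt(D)) / (2a) = (0.432 +/- 0.422639) / (0.004).
  z_1 = (0.432 + 0.422639) / (0.004) = 213.6598,   |z_1| = 213.6598.
  z_2 = (0.432 - 0.422639) / (0.004) = 2.3402,   |z_2| = 2.3402.
Moduli of all roots: 213.6598, 2.3402.
All moduli strictly greater than 1? Yes.
Verdict: Stationary.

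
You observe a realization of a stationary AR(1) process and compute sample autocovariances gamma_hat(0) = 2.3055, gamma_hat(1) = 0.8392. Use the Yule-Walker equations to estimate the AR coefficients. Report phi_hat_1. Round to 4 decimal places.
\hat\phi_{1} = 0.3640

The Yule-Walker equations for an AR(p) process read, in matrix form,
  Gamma_p phi = r_p,   with   (Gamma_p)_{ij} = gamma(|i - j|),
                       (r_p)_i = gamma(i),   i,j = 1..p.
Substitute the sample gammas (Toeplitz matrix and right-hand side of size 1):
  Gamma_p = [[2.3055]]
  r_p     = [0.8392]
With p = 1 this is the single equation gamma(0) phi_1 = gamma(1):
  phi_hat_1 = gamma(1) / gamma(0) = 0.8392 / 2.3055 = 0.3640.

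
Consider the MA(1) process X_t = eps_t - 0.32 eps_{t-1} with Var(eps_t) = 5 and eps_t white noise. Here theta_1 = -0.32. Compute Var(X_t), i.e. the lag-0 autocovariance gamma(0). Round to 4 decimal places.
\gamma(0) = 5.5120

For an MA(q) process X_t = eps_t + sum_i theta_i eps_{t-i} with
Var(eps_t) = sigma^2, the variance is
  gamma(0) = sigma^2 * (1 + sum_i theta_i^2).
  sum_i theta_i^2 = (-0.32)^2 = 0.1024.
  gamma(0) = 5 * (1 + 0.1024) = 5 * 1.1024 = 5.512, which rounds to 5.5120.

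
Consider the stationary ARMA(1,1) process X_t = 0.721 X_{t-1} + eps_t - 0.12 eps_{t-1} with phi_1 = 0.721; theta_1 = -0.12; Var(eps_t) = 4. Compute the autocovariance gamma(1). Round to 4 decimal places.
\gamma(1) = 4.5735

Multiply the model equation by X_{t-k} and take expectations. With theta_0 = psi_0 = 1 and psi_j the MA(infinity) weights, this gives
  gamma(k) - sum_i phi_i gamma(k-i) = c_k,
  c_k = sigma^2 * sum_{j=k..q} theta_j psi_{j-k}   (c_k = 0 for k > q),
using gamma(-m) = gamma(m).
psi-weights needed (psi_j = theta_j + sum_i phi_i psi_{j-i}):
  psi_1 = theta_1 + phi_1 = -0.12 + (0.721) = 0.601
Right-hand sides:
  c_0 = sigma^2 (1 + theta_1 psi_1) = 4 * (1 + (-0.12)(0.601)) = 4 * 0.92788 = 3.71152
  c_1 = sigma^2 theta_1 = 4 * (-0.12) = -0.48
  c_2 = 0
Equations for k = 0 and k = 1 (AR order 1):
  gamma(0) = phi_1 gamma(1) + c_0
  gamma(1) = phi_1 gamma(0) + c_1
Substituting the second into the first: gamma(0) (1 - phi_1^2) = c_0 + phi_1 c_1, so
  gamma(0) = (c_0 + phi_1 c_1) / (1 - phi_1^2) = (3.71152 + (0.721)(-0.48)) / (1 - (0.721)^2) = 3.36544 / 0.480159 = 7.009012.
  gamma(1) = phi_1 gamma(0) + c_1 = (0.721)(7.009012) + (-0.48) = 4.573497.
Therefore gamma(1) = 4.5735 (to 4 decimal places).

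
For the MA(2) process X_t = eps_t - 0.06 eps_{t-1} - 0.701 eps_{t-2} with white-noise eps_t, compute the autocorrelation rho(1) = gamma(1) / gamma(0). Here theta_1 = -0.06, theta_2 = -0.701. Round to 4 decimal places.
\rho(1) = -0.0120

For an MA(q) process with theta_0 = 1, the autocovariance is
  gamma(k) = sigma^2 * sum_{i=0..q-k} theta_i * theta_{i+k},
and rho(k) = gamma(k) / gamma(0). Sigma^2 cancels.
  numerator   = (1)*(-0.06) + (-0.06)*(-0.701) = -0.01794.
  denominator = (1)^2 + (-0.06)^2 + (-0.701)^2 = 1.495001.
  rho(1) = -0.01794 / 1.495001 = -0.0120.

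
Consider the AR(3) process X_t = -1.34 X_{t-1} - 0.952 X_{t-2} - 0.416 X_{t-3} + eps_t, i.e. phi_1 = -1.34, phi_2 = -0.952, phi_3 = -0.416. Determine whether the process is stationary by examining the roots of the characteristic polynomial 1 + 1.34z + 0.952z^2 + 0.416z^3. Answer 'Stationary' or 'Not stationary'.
\text{Stationary}

The AR(p) characteristic polynomial is P(z) = 1 + 1.34z + 0.952z^2 + 0.416z^3.
Stationarity requires all roots to lie outside the unit circle, i.e. |z| > 1 for every root.
Degree 3: look for a simple real root z0 first, then factor out (1 - z/z0) and solve the remaining quadratic.
Testing z0 = -1.25: P(-1.25) = 1 + (1.34)(-1.25) + (0.952)(-1.25)^2 + (0.416)(-1.25)^3
  = 1 + (-1.675) + (1.4875) + (-0.8125) = 0.  So z_0 = -1.25 is a root, |z_0| = 1.25.
Divide out the factor (1 + 0.8 z) = (1 - z/z0) (since 1/z0 = -0.8):
  P(z) = (1 + 0.8 z)(1 + (0.54) z + (0.52) z^2)
  [check: z-coef 0.54 - (-0.8) = 1.34; z^2-coef 0.52 - (-0.8)(0.54) = 0.952; z^3-coef -(-0.8)(0.52) = 0.416.]
Remaining roots from the quadratic factor 1 + (0.54) z + (0.52) z^2:
  Set 1 + (0.54) z + (0.52) z^2 = 0, i.e. a z^2 + b z + c = 0 with a = 0.52, b = 0.54, c = 1.
  Discriminant D = b^2 - 4ac = (0.54)^2 - 4*(0.52)*1 = 0.2916 - (2.08) = -1.7884.
  D < 0, so the roots are the complex-conjugate pair z = (-b +/- i sqrt(-D)) / (2a) = -0.5192 +/- 1.2859i.
  For a conjugate pair |z|^2 = z * conj(z) = (product of roots) = c/a = 1/(0.52) = 1.923077, so |z| = sqrt(1.923077) = 1.3868 for both roots.
Moduli of all roots: 1.2500, 1.3868, 1.3868.
All moduli strictly greater than 1? Yes.
Verdict: Stationary.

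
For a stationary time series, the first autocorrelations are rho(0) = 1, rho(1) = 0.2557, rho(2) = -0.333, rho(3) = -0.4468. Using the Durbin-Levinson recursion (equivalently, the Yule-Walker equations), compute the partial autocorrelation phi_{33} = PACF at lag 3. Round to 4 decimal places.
\phi_{33} = -0.2829

The PACF at lag k is phi_{kk}, the last component of the solution
to the Yule-Walker system G_k phi = r_k where
  (G_k)_{ij} = rho(|i - j|), (r_k)_i = rho(i), i,j = 1..k.
Equivalently, Durbin-Levinson gives phi_{kk} iteratively:
  phi_{11} = rho(1)
  phi_{kk} = [rho(k) - sum_{j=1..k-1} phi_{k-1,j} rho(k-j)]
            / [1 - sum_{j=1..k-1} phi_{k-1,j} rho(j)],
  phi_{k,j} = phi_{k-1,j} - phi_{kk} phi_{k-1,k-j},  j = 1..k-1.
Step k = 1:
  phi_11 = rho(1) = 0.2557.
Step k = 2:
  phi_22 = [rho(2) - phi_11 rho(1)] / [1 - phi_11 rho(1)] = [-0.333 - (0.2557)(0.2557)] / [1 - (0.2557)(0.2557)]
         = -0.39838249 / 0.93461751 = -0.426252.
  Update: phi_21 = phi_11 - phi_22 phi_11 = 0.2557 - (-0.426252)(0.2557) = 0.364693.
Step k = 3:
  phi_33 = [rho(3) - phi_21 rho(2) - phi_22 rho(1)] / [1 - phi_21 rho(1) - phi_22 rho(2)]
    numerator   = -0.4468 - (0.364693)(-0.333) - (-0.426252)(0.2557) = -0.21636475
    denominator = 1 - (0.364693)(0.2557) - (-0.426252)(-0.333) = 0.76480622
  phi_33 = -0.21636475 / 0.76480622 = -0.2829.
Therefore phi_{33} = -0.2829.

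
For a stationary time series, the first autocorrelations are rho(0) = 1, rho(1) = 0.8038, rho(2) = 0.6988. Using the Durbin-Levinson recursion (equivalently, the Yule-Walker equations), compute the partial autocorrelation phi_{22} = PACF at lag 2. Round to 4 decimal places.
\phi_{22} = 0.1489

The PACF at lag k is phi_{kk}, the last component of the solution
to the Yule-Walker system G_k phi = r_k where
  (G_k)_{ij} = rho(|i - j|), (r_k)_i = rho(i), i,j = 1..k.
Equivalently, Durbin-Levinson gives phi_{kk} iteratively:
  phi_{11} = rho(1)
  phi_{kk} = [rho(k) - sum_{j=1..k-1} phi_{k-1,j} rho(k-j)]
            / [1 - sum_{j=1..k-1} phi_{k-1,j} rho(j)],
  phi_{k,j} = phi_{k-1,j} - phi_{kk} phi_{k-1,k-j},  j = 1..k-1.
Step k = 1:
  phi_11 = rho(1) = 0.8038.
Step k = 2:
  phi_22 = [rho(2) - phi_11 rho(1)] / [1 - phi_11 rho(1)] = [0.6988 - (0.8038)(0.8038)] / [1 - (0.8038)(0.8038)]
         = 0.05270556 / 0.35390556 = 0.1489.
Therefore phi_{22} = 0.1489.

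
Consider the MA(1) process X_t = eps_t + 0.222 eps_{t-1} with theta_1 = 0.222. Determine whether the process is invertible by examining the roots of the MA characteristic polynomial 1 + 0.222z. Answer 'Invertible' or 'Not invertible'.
\text{Invertible}

The MA(q) characteristic polynomial is P(z) = 1 + 0.222z.
Invertibility requires all roots to lie outside the unit circle, i.e. |z| > 1 for every root.
This is linear in z: 1 + (0.222) z = 0  =>  z = -1/(0.222) = -4.504505,  |z| = 4.504505.
Moduli of all roots: 4.5045.
All moduli strictly greater than 1? Yes.
Verdict: Invertible.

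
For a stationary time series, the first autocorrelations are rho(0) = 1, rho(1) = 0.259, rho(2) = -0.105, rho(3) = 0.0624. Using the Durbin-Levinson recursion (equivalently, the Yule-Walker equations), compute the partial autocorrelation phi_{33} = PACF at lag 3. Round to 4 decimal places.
\phi_{33} = 0.1580

The PACF at lag k is phi_{kk}, the last component of the solution
to the Yule-Walker system G_k phi = r_k where
  (G_k)_{ij} = rho(|i - j|), (r_k)_i = rho(i), i,j = 1..k.
Equivalently, Durbin-Levinson gives phi_{kk} iteratively:
  phi_{11} = rho(1)
  phi_{kk} = [rho(k) - sum_{j=1..k-1} phi_{k-1,j} rho(k-j)]
            / [1 - sum_{j=1..k-1} phi_{k-1,j} rho(j)],
  phi_{k,j} = phi_{k-1,j} - phi_{kk} phi_{k-1,k-j},  j = 1..k-1.
Step k = 1:
  phi_11 = rho(1) = 0.259.
Step k = 2:
  phi_22 = [rho(2) - phi_11 rho(1)] / [1 - phi_11 rho(1)] = [-0.105 - (0.259)(0.259)] / [1 - (0.259)(0.259)]
         = -0.172081 / 0.932919 = -0.184454.
  Update: phi_21 = phi_11 - phi_22 phi_11 = 0.259 - (-0.184454)(0.259) = 0.306774.
Step k = 3:
  phi_33 = [rho(3) - phi_21 rho(2) - phi_22 rho(1)] / [1 - phi_21 rho(1) - phi_22 rho(2)]
    numerator   = 0.0624 - (0.306774)(-0.105) - (-0.184454)(0.259) = 0.14238492
    denominator = 1 - (0.306774)(0.259) - (-0.184454)(-0.105) = 0.90117791
  phi_33 = 0.14238492 / 0.90117791 = 0.158.
Therefore phi_{33} = 0.1580.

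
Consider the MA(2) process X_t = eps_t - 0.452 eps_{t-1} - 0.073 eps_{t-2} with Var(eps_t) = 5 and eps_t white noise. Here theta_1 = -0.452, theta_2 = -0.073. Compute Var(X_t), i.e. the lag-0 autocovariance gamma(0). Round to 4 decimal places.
\gamma(0) = 6.0482

For an MA(q) process X_t = eps_t + sum_i theta_i eps_{t-i} with
Var(eps_t) = sigma^2, the variance is
  gamma(0) = sigma^2 * (1 + sum_i theta_i^2).
  sum_i theta_i^2 = (-0.452)^2 + (-0.073)^2 = 0.204304 + 0.005329 = 0.209633.
  gamma(0) = 5 * (1 + 0.209633) = 5 * 1.209633 = 6.048165, which rounds to 6.0482.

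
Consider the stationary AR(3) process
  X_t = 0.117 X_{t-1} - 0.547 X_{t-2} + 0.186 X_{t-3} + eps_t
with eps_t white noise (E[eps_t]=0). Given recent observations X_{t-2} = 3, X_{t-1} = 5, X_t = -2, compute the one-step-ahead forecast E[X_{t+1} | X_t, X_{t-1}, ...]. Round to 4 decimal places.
E[X_{t+1} \mid \mathcal F_t] = -2.4110

For an AR(p) model X_t = c + sum_i phi_i X_{t-i} + eps_t, the
one-step-ahead conditional mean is
  E[X_{t+1} | X_t, ...] = c + sum_i phi_i X_{t+1-i}.
Substitute known values:
  E[X_{t+1} | ...] = (0.117) * (-2) + (-0.547) * (5) + (0.186) * (3)
                   = -2.4110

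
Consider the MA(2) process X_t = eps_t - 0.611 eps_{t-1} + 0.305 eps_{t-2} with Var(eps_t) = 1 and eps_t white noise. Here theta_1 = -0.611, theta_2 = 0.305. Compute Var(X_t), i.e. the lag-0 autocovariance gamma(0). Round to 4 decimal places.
\gamma(0) = 1.4663

For an MA(q) process X_t = eps_t + sum_i theta_i eps_{t-i} with
Var(eps_t) = sigma^2, the variance is
  gamma(0) = sigma^2 * (1 + sum_i theta_i^2).
  sum_i theta_i^2 = (-0.611)^2 + (0.305)^2 = 0.373321 + 0.093025 = 0.466346.
  gamma(0) = 1 * (1 + 0.466346) = 1 * 1.466346 = 1.466346, which rounds to 1.4663.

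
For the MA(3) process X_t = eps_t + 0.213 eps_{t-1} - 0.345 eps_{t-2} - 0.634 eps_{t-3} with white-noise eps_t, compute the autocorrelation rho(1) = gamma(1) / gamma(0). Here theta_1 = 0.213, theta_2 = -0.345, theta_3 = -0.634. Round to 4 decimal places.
\rho(1) = 0.2287

For an MA(q) process with theta_0 = 1, the autocovariance is
  gamma(k) = sigma^2 * sum_{i=0..q-k} theta_i * theta_{i+k},
and rho(k) = gamma(k) / gamma(0). Sigma^2 cancels.
  numerator   = (1)*(0.213) + (0.213)*(-0.345) + (-0.345)*(-0.634) = 0.358245.
  denominator = (1)^2 + (0.213)^2 + (-0.345)^2 + (-0.634)^2 = 1.56635.
  rho(1) = 0.358245 / 1.56635 = 0.2287.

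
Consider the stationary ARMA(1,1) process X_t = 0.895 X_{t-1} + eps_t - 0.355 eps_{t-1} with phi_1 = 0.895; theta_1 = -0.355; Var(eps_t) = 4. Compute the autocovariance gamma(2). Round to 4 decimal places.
\gamma(2) = 6.6288

Multiply the model equation by X_{t-k} and take expectations. With theta_0 = psi_0 = 1 and psi_j the MA(infinity) weights, this gives
  gamma(k) - sum_i phi_i gamma(k-i) = c_k,
  c_k = sigma^2 * sum_{j=k..q} theta_j psi_{j-k}   (c_k = 0 for k > q),
using gamma(-m) = gamma(m).
psi-weights needed (psi_j = theta_j + sum_i phi_i psi_{j-i}):
  psi_1 = theta_1 + phi_1 = -0.355 + (0.895) = 0.54
Right-hand sides:
  c_0 = sigma^2 (1 + theta_1 psi_1) = 4 * (1 + (-0.355)(0.54)) = 4 * 0.8083 = 3.2332
  c_1 = sigma^2 theta_1 = 4 * (-0.355) = -1.42
  c_2 = 0
Equations for k = 0 and k = 1 (AR order 1):
  gamma(0) = phi_1 gamma(1) + c_0
  gamma(1) = phi_1 gamma(0) + c_1
Substituting the second into the first: gamma(0) (1 - phi_1^2) = c_0 + phi_1 c_1, so
  gamma(0) = (c_0 + phi_1 c_1) / (1 - phi_1^2) = (3.2332 + (0.895)(-1.42)) / (1 - (0.895)^2) = 1.9623 / 0.198975 = 9.862043.
  gamma(1) = phi_1 gamma(0) + c_1 = (0.895)(9.862043) + (-1.42) = 7.406528.
For k = 2 (> q): gamma(2) = phi_1 gamma(1) = (0.895)(7.406528) = 6.628843.
Therefore gamma(2) = 6.6288 (to 4 decimal places).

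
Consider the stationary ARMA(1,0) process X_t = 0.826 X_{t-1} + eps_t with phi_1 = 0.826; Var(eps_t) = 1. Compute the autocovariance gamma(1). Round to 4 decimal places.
\gamma(1) = 2.5997

Multiply the model equation by X_{t-k} and take expectations. With theta_0 = psi_0 = 1 and psi_j the MA(infinity) weights, this gives
  gamma(k) - sum_i phi_i gamma(k-i) = c_k,
  c_k = sigma^2 * sum_{j=k..q} theta_j psi_{j-k}   (c_k = 0 for k > q),
using gamma(-m) = gamma(m).
Pure AR (q = 0): c_0 = sigma^2 = 1, c_k = 0 for k >= 1.
Equations for k = 0 and k = 1 (AR order 1):
  gamma(0) = phi_1 gamma(1) + c_0
  gamma(1) = phi_1 gamma(0) + c_1
Substituting the second into the first: gamma(0) (1 - phi_1^2) = c_0 + phi_1 c_1, so
  gamma(0) = c_0 / (1 - phi_1^2) = 1 / (1 - (0.826)^2) = 1 / 0.317724 = 3.147386.
  gamma(1) = phi_1 gamma(0) = (0.826)(3.147386) = 2.599741.
Therefore gamma(1) = 2.5997 (to 4 decimal places).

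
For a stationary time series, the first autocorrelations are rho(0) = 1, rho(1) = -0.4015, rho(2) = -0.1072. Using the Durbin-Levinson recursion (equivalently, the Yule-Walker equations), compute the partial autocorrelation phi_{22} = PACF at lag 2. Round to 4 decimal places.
\phi_{22} = -0.3200

The PACF at lag k is phi_{kk}, the last component of the solution
to the Yule-Walker system G_k phi = r_k where
  (G_k)_{ij} = rho(|i - j|), (r_k)_i = rho(i), i,j = 1..k.
Equivalently, Durbin-Levinson gives phi_{kk} iteratively:
  phi_{11} = rho(1)
  phi_{kk} = [rho(k) - sum_{j=1..k-1} phi_{k-1,j} rho(k-j)]
            / [1 - sum_{j=1..k-1} phi_{k-1,j} rho(j)],
  phi_{k,j} = phi_{k-1,j} - phi_{kk} phi_{k-1,k-j},  j = 1..k-1.
Step k = 1:
  phi_11 = rho(1) = -0.4015.
Step k = 2:
  phi_22 = [rho(2) - phi_11 rho(1)] / [1 - phi_11 rho(1)] = [-0.1072 - (-0.4015)(-0.4015)] / [1 - (-0.4015)(-0.4015)]
         = -0.26840225 / 0.83879775 = -0.32.
Therefore phi_{22} = -0.3200.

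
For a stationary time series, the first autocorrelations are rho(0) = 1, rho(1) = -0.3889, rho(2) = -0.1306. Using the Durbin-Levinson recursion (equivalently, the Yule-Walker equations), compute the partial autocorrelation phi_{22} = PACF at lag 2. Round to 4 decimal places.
\phi_{22} = -0.3321

The PACF at lag k is phi_{kk}, the last component of the solution
to the Yule-Walker system G_k phi = r_k where
  (G_k)_{ij} = rho(|i - j|), (r_k)_i = rho(i), i,j = 1..k.
Equivalently, Durbin-Levinson gives phi_{kk} iteratively:
  phi_{11} = rho(1)
  phi_{kk} = [rho(k) - sum_{j=1..k-1} phi_{k-1,j} rho(k-j)]
            / [1 - sum_{j=1..k-1} phi_{k-1,j} rho(j)],
  phi_{k,j} = phi_{k-1,j} - phi_{kk} phi_{k-1,k-j},  j = 1..k-1.
Step k = 1:
  phi_11 = rho(1) = -0.3889.
Step k = 2:
  phi_22 = [rho(2) - phi_11 rho(1)] / [1 - phi_11 rho(1)] = [-0.1306 - (-0.3889)(-0.3889)] / [1 - (-0.3889)(-0.3889)]
         = -0.28184321 / 0.84875679 = -0.3321.
Therefore phi_{22} = -0.3321.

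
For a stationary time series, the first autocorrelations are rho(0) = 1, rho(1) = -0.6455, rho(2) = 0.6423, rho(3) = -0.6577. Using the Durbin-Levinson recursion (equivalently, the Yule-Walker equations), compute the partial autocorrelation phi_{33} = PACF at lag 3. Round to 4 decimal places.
\phi_{33} = -0.3100

The PACF at lag k is phi_{kk}, the last component of the solution
to the Yule-Walker system G_k phi = r_k where
  (G_k)_{ij} = rho(|i - j|), (r_k)_i = rho(i), i,j = 1..k.
Equivalently, Durbin-Levinson gives phi_{kk} iteratively:
  phi_{11} = rho(1)
  phi_{kk} = [rho(k) - sum_{j=1..k-1} phi_{k-1,j} rho(k-j)]
            / [1 - sum_{j=1..k-1} phi_{k-1,j} rho(j)],
  phi_{k,j} = phi_{k-1,j} - phi_{kk} phi_{k-1,k-j},  j = 1..k-1.
Step k = 1:
  phi_11 = rho(1) = -0.6455.
Step k = 2:
  phi_22 = [rho(2) - phi_11 rho(1)] / [1 - phi_11 rho(1)] = [0.6423 - (-0.6455)(-0.6455)] / [1 - (-0.6455)(-0.6455)]
         = 0.22562975 / 0.58332975 = 0.386796.
  Update: phi_21 = phi_11 - phi_22 phi_11 = -0.6455 - (0.386796)(-0.6455) = -0.395823.
Step k = 3:
  phi_33 = [rho(3) - phi_21 rho(2) - phi_22 rho(1)] / [1 - phi_21 rho(1) - phi_22 rho(2)]
    numerator   = -0.6577 - (-0.395823)(0.6423) - (0.386796)(-0.6455) = -0.1537859
    denominator = 1 - (-0.395823)(-0.6455) - (0.386796)(0.6423) = 0.49605701
  phi_33 = -0.1537859 / 0.49605701 = -0.31.
Therefore phi_{33} = -0.3100.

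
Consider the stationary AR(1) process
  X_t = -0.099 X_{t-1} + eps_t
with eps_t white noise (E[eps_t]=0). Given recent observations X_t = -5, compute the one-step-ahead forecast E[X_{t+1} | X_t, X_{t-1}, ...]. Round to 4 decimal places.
E[X_{t+1} \mid \mathcal F_t] = 0.4950

For an AR(p) model X_t = c + sum_i phi_i X_{t-i} + eps_t, the
one-step-ahead conditional mean is
  E[X_{t+1} | X_t, ...] = c + sum_i phi_i X_{t+1-i}.
Substitute known values:
  E[X_{t+1} | ...] = (-0.099) * (-5)
                   = 0.4950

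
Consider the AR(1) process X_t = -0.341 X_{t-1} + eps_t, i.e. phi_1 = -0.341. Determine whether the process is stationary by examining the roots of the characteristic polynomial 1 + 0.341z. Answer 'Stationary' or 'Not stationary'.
\text{Stationary}

The AR(p) characteristic polynomial is P(z) = 1 + 0.341z.
Stationarity requires all roots to lie outside the unit circle, i.e. |z| > 1 for every root.
This is linear in z: 1 + (0.341) z = 0  =>  z = -1/(0.341) = -2.932551,  |z| = 2.932551.
Moduli of all roots: 2.9326.
All moduli strictly greater than 1? Yes.
Verdict: Stationary.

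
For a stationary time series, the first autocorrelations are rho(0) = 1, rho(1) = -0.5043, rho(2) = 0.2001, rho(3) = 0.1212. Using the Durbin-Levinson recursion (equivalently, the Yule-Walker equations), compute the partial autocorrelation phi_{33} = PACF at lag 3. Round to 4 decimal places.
\phi_{33} = 0.2599

The PACF at lag k is phi_{kk}, the last component of the solution
to the Yule-Walker system G_k phi = r_k where
  (G_k)_{ij} = rho(|i - j|), (r_k)_i = rho(i), i,j = 1..k.
Equivalently, Durbin-Levinson gives phi_{kk} iteratively:
  phi_{11} = rho(1)
  phi_{kk} = [rho(k) - sum_{j=1..k-1} phi_{k-1,j} rho(k-j)]
            / [1 - sum_{j=1..k-1} phi_{k-1,j} rho(j)],
  phi_{k,j} = phi_{k-1,j} - phi_{kk} phi_{k-1,k-j},  j = 1..k-1.
Step k = 1:
  phi_11 = rho(1) = -0.5043.
Step k = 2:
  phi_22 = [rho(2) - phi_11 rho(1)] / [1 - phi_11 rho(1)] = [0.2001 - (-0.5043)(-0.5043)] / [1 - (-0.5043)(-0.5043)]
         = -0.05421849 / 0.74568151 = -0.07271.
  Update: phi_21 = phi_11 - phi_22 phi_11 = -0.5043 - (-0.07271)(-0.5043) = -0.540968.
Step k = 3:
  phi_33 = [rho(3) - phi_21 rho(2) - phi_22 rho(1)] / [1 - phi_21 rho(1) - phi_22 rho(2)]
    numerator   = 0.1212 - (-0.540968)(0.2001) - (-0.07271)(-0.5043) = 0.19277998
    denominator = 1 - (-0.540968)(-0.5043) - (-0.07271)(0.2001) = 0.74173928
  phi_33 = 0.19277998 / 0.74173928 = 0.2599.
Therefore phi_{33} = 0.2599.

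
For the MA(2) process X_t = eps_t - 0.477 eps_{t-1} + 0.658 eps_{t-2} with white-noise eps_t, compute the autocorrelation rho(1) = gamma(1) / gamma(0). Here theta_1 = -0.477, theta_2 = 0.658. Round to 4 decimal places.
\rho(1) = -0.4763

For an MA(q) process with theta_0 = 1, the autocovariance is
  gamma(k) = sigma^2 * sum_{i=0..q-k} theta_i * theta_{i+k},
and rho(k) = gamma(k) / gamma(0). Sigma^2 cancels.
  numerator   = (1)*(-0.477) + (-0.477)*(0.658) = -0.790866.
  denominator = (1)^2 + (-0.477)^2 + (0.658)^2 = 1.660493.
  rho(1) = -0.790866 / 1.660493 = -0.4763.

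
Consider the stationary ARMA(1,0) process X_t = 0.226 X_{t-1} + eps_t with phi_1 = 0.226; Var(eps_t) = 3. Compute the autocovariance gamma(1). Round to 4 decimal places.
\gamma(1) = 0.7145

Multiply the model equation by X_{t-k} and take expectations. With theta_0 = psi_0 = 1 and psi_j the MA(infinity) weights, this gives
  gamma(k) - sum_i phi_i gamma(k-i) = c_k,
  c_k = sigma^2 * sum_{j=k..q} theta_j psi_{j-k}   (c_k = 0 for k > q),
using gamma(-m) = gamma(m).
Pure AR (q = 0): c_0 = sigma^2 = 3, c_k = 0 for k >= 1.
Equations for k = 0 and k = 1 (AR order 1):
  gamma(0) = phi_1 gamma(1) + c_0
  gamma(1) = phi_1 gamma(0) + c_1
Substituting the second into the first: gamma(0) (1 - phi_1^2) = c_0 + phi_1 c_1, so
  gamma(0) = c_0 / (1 - phi_1^2) = 3 / (1 - (0.226)^2) = 3 / 0.948924 = 3.161476.
  gamma(1) = phi_1 gamma(0) = (0.226)(3.161476) = 0.714493.
Therefore gamma(1) = 0.7145 (to 4 decimal places).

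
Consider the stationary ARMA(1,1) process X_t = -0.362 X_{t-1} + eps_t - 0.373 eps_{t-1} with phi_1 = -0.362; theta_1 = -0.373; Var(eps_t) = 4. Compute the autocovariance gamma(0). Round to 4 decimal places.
\gamma(0) = 6.4868

Multiply the model equation by X_{t-k} and take expectations. With theta_0 = psi_0 = 1 and psi_j the MA(infinity) weights, this gives
  gamma(k) - sum_i phi_i gamma(k-i) = c_k,
  c_k = sigma^2 * sum_{j=k..q} theta_j psi_{j-k}   (c_k = 0 for k > q),
using gamma(-m) = gamma(m).
psi-weights needed (psi_j = theta_j + sum_i phi_i psi_{j-i}):
  psi_1 = theta_1 + phi_1 = -0.373 + (-0.362) = -0.735
Right-hand sides:
  c_0 = sigma^2 (1 + theta_1 psi_1) = 4 * (1 + (-0.373)(-0.735)) = 4 * 1.274155 = 5.09662
  c_1 = sigma^2 theta_1 = 4 * (-0.373) = -1.492
  c_2 = 0
Equations for k = 0 and k = 1 (AR order 1):
  gamma(0) = phi_1 gamma(1) + c_0
  gamma(1) = phi_1 gamma(0) + c_1
Substituting the second into the first: gamma(0) (1 - phi_1^2) = c_0 + phi_1 c_1, so
  gamma(0) = (c_0 + phi_1 c_1) / (1 - phi_1^2) = (5.09662 + (-0.362)(-1.492)) / (1 - (-0.362)^2) = 5.636724 / 0.868956 = 6.486777.
Therefore gamma(0) = 6.4868 (to 4 decimal places).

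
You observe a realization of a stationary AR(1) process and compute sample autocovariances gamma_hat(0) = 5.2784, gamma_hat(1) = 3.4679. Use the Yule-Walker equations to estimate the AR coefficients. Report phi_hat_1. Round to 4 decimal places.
\hat\phi_{1} = 0.6570

The Yule-Walker equations for an AR(p) process read, in matrix form,
  Gamma_p phi = r_p,   with   (Gamma_p)_{ij} = gamma(|i - j|),
                       (r_p)_i = gamma(i),   i,j = 1..p.
Substitute the sample gammas (Toeplitz matrix and right-hand side of size 1):
  Gamma_p = [[5.2784]]
  r_p     = [3.4679]
With p = 1 this is the single equation gamma(0) phi_1 = gamma(1):
  phi_hat_1 = gamma(1) / gamma(0) = 3.4679 / 5.2784 = 0.6570.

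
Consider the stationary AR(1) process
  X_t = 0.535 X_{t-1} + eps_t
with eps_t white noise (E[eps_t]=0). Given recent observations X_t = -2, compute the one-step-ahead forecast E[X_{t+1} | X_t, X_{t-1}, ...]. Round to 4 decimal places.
E[X_{t+1} \mid \mathcal F_t] = -1.0700

For an AR(p) model X_t = c + sum_i phi_i X_{t-i} + eps_t, the
one-step-ahead conditional mean is
  E[X_{t+1} | X_t, ...] = c + sum_i phi_i X_{t+1-i}.
Substitute known values:
  E[X_{t+1} | ...] = (0.535) * (-2)
                   = -1.0700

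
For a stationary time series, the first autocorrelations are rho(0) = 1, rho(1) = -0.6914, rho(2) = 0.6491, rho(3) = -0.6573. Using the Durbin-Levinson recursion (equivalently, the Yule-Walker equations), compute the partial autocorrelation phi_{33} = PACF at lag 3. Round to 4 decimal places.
\phi_{33} = -0.2769

The PACF at lag k is phi_{kk}, the last component of the solution
to the Yule-Walker system G_k phi = r_k where
  (G_k)_{ij} = rho(|i - j|), (r_k)_i = rho(i), i,j = 1..k.
Equivalently, Durbin-Levinson gives phi_{kk} iteratively:
  phi_{11} = rho(1)
  phi_{kk} = [rho(k) - sum_{j=1..k-1} phi_{k-1,j} rho(k-j)]
            / [1 - sum_{j=1..k-1} phi_{k-1,j} rho(j)],
  phi_{k,j} = phi_{k-1,j} - phi_{kk} phi_{k-1,k-j},  j = 1..k-1.
Step k = 1:
  phi_11 = rho(1) = -0.6914.
Step k = 2:
  phi_22 = [rho(2) - phi_11 rho(1)] / [1 - phi_11 rho(1)] = [0.6491 - (-0.6914)(-0.6914)] / [1 - (-0.6914)(-0.6914)]
         = 0.17106604 / 0.52196604 = 0.327734.
  Update: phi_21 = phi_11 - phi_22 phi_11 = -0.6914 - (0.327734)(-0.6914) = -0.464805.
Step k = 3:
  phi_33 = [rho(3) - phi_21 rho(2) - phi_22 rho(1)] / [1 - phi_21 rho(1) - phi_22 rho(2)]
    numerator   = -0.6573 - (-0.464805)(0.6491) - (0.327734)(-0.6914) = -0.12899996
    denominator = 1 - (-0.464805)(-0.6914) - (0.327734)(0.6491) = 0.46590188
  phi_33 = -0.12899996 / 0.46590188 = -0.2769.
Therefore phi_{33} = -0.2769.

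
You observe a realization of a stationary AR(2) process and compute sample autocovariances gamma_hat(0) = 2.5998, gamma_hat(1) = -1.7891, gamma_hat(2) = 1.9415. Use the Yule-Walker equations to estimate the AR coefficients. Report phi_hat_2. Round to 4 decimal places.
\hat\phi_{2} = 0.5190

The Yule-Walker equations for an AR(p) process read, in matrix form,
  Gamma_p phi = r_p,   with   (Gamma_p)_{ij} = gamma(|i - j|),
                       (r_p)_i = gamma(i),   i,j = 1..p.
Substitute the sample gammas (Toeplitz matrix and right-hand side of size 2):
  Gamma_p = [[2.5998, -1.7891], [-1.7891, 2.5998]]
  r_p     = [-1.7891, 1.9415]
Written out:
  2.5998 phi_1 - 1.7891 phi_2 = -1.7891
  -1.7891 phi_1 + 2.5998 phi_2 = 1.9415
Solve by Cramer's rule:
  det = gamma(0)^2 - gamma(1)^2 = (2.5998)^2 - (-1.7891)^2 = 6.75896004 - 3.20087881 = 3.55808123
  phi_hat_1 = [gamma(1) gamma(0) - gamma(1) gamma(2)] / det = [(-1.7891)(2.5998) - (-1.7891)(1.9415)] / 3.55808123 = -1.17776453 / 3.55808123 = -0.331
  phi_hat_2 = [gamma(0) gamma(2) - gamma(1)^2] / det = [(2.5998)(1.9415) - (-1.7891)^2] / 3.55808123 = 1.84663289 / 3.55808123 = 0.519
So phi_hat = [-0.3310, 0.5190].
Therefore phi_hat_2 = 0.5190.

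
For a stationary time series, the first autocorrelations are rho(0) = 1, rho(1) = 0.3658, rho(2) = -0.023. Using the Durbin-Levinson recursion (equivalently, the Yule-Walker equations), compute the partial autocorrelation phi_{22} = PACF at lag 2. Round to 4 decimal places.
\phi_{22} = -0.1810

The PACF at lag k is phi_{kk}, the last component of the solution
to the Yule-Walker system G_k phi = r_k where
  (G_k)_{ij} = rho(|i - j|), (r_k)_i = rho(i), i,j = 1..k.
Equivalently, Durbin-Levinson gives phi_{kk} iteratively:
  phi_{11} = rho(1)
  phi_{kk} = [rho(k) - sum_{j=1..k-1} phi_{k-1,j} rho(k-j)]
            / [1 - sum_{j=1..k-1} phi_{k-1,j} rho(j)],
  phi_{k,j} = phi_{k-1,j} - phi_{kk} phi_{k-1,k-j},  j = 1..k-1.
Step k = 1:
  phi_11 = rho(1) = 0.3658.
Step k = 2:
  phi_22 = [rho(2) - phi_11 rho(1)] / [1 - phi_11 rho(1)] = [-0.023 - (0.3658)(0.3658)] / [1 - (0.3658)(0.3658)]
         = -0.15680964 / 0.86619036 = -0.181.
Therefore phi_{22} = -0.1810.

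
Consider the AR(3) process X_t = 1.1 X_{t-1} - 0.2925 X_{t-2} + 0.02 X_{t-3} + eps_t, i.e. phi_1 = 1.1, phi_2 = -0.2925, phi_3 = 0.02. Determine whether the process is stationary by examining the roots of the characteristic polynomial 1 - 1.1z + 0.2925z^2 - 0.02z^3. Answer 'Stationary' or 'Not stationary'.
\text{Stationary}

The AR(p) characteristic polynomial is P(z) = 1 - 1.1z + 0.2925z^2 - 0.02z^3.
Stationarity requires all roots to lie outside the unit circle, i.e. |z| > 1 for every root.
Degree 3: look for a simple real root z0 first, then factor out (1 - z/z0) and solve the remaining quadratic.
Testing z0 = 4: P(4) = 1 + (-1.1)(4) + (0.2925)(4)^2 + (-0.02)(4)^3
  = 1 + (-4.4) + (4.68) + (-1.28) = 0.  So z_0 = 4 is a root, |z_0| = 4.
Divide out the factor (1 - 0.25 z) = (1 - z/z0) (since 1/z0 = 0.25):
  P(z) = (1 - 0.25 z)(1 + (-0.85) z + (0.08) z^2)
  [check: z-coef -0.85 - (0.25) = -1.1; z^2-coef 0.08 - (0.25)(-0.85) = 0.2925; z^3-coef -(0.25)(0.08) = -0.02.]
Remaining roots from the quadratic factor 1 + (-0.85) z + (0.08) z^2:
  Set 1 + (-0.85) z + (0.08) z^2 = 0, i.e. a z^2 + b z + c = 0 with a = 0.08, b = -0.85, c = 1.
  Discriminant D = b^2 - 4ac = (-0.85)^2 - 4*(0.08)*1 = 0.7225 - (0.32) = 0.4025.
  D >= 0, so the roots are real: z = (-b +/- sqrt(D)) / (2a) = (0.85 +/- 0.634429) / (0.16).
    z_1 = (0.85 + 0.634429) / (0.16) = 9.2777,   |z_1| = 9.2777.
    z_2 = (0.85 - 0.634429) / (0.16) = 1.3473,   |z_2| = 1.3473.
Moduli of all roots: 4.0000, 9.2777, 1.3473.
All moduli strictly greater than 1? Yes.
Verdict: Stationary.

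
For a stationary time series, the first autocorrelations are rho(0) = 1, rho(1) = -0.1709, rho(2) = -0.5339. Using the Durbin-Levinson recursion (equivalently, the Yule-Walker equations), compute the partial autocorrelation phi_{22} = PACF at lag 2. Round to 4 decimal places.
\phi_{22} = -0.5800

The PACF at lag k is phi_{kk}, the last component of the solution
to the Yule-Walker system G_k phi = r_k where
  (G_k)_{ij} = rho(|i - j|), (r_k)_i = rho(i), i,j = 1..k.
Equivalently, Durbin-Levinson gives phi_{kk} iteratively:
  phi_{11} = rho(1)
  phi_{kk} = [rho(k) - sum_{j=1..k-1} phi_{k-1,j} rho(k-j)]
            / [1 - sum_{j=1..k-1} phi_{k-1,j} rho(j)],
  phi_{k,j} = phi_{k-1,j} - phi_{kk} phi_{k-1,k-j},  j = 1..k-1.
Step k = 1:
  phi_11 = rho(1) = -0.1709.
Step k = 2:
  phi_22 = [rho(2) - phi_11 rho(1)] / [1 - phi_11 rho(1)] = [-0.5339 - (-0.1709)(-0.1709)] / [1 - (-0.1709)(-0.1709)]
         = -0.56310681 / 0.97079319 = -0.58.
Therefore phi_{22} = -0.5800.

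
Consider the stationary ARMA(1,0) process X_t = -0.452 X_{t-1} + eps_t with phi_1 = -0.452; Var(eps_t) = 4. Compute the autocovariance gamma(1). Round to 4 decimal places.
\gamma(1) = -2.2722

Multiply the model equation by X_{t-k} and take expectations. With theta_0 = psi_0 = 1 and psi_j the MA(infinity) weights, this gives
  gamma(k) - sum_i phi_i gamma(k-i) = c_k,
  c_k = sigma^2 * sum_{j=k..q} theta_j psi_{j-k}   (c_k = 0 for k > q),
using gamma(-m) = gamma(m).
Pure AR (q = 0): c_0 = sigma^2 = 4, c_k = 0 for k >= 1.
Equations for k = 0 and k = 1 (AR order 1):
  gamma(0) = phi_1 gamma(1) + c_0
  gamma(1) = phi_1 gamma(0) + c_1
Substituting the second into the first: gamma(0) (1 - phi_1^2) = c_0 + phi_1 c_1, so
  gamma(0) = c_0 / (1 - phi_1^2) = 4 / (1 - (-0.452)^2) = 4 / 0.795696 = 5.027046.
  gamma(1) = phi_1 gamma(0) = (-0.452)(5.027046) = -2.272225.
Therefore gamma(1) = -2.2722 (to 4 decimal places).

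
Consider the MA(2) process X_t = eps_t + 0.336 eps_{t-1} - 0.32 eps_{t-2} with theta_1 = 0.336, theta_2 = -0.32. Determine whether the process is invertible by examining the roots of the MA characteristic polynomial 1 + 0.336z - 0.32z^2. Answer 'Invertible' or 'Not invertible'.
\text{Invertible}

The MA(q) characteristic polynomial is P(z) = 1 + 0.336z - 0.32z^2.
Invertibility requires all roots to lie outside the unit circle, i.e. |z| > 1 for every root.
Set 1 + (0.336) z + (-0.32) z^2 = 0, i.e. a z^2 + b z + c = 0 with a = -0.32, b = 0.336, c = 1.
Discriminant D = b^2 - 4ac = (0.336)^2 - 4*(-0.32)*1 = 0.112896 - (-1.28) = 1.392896.
D >= 0, so the roots are real: z = (-b +/- sqrt(D)) / (2a) = (-0.336 +/- 1.18021) / (-0.64).
  z_1 = (-0.336 + 1.18021) / (-0.64) = -1.3191,   |z_1| = 1.3191.
  z_2 = (-0.336 - 1.18021) / (-0.64) = 2.3691,   |z_2| = 2.3691.
Moduli of all roots: 1.3191, 2.3691.
All moduli strictly greater than 1? Yes.
Verdict: Invertible.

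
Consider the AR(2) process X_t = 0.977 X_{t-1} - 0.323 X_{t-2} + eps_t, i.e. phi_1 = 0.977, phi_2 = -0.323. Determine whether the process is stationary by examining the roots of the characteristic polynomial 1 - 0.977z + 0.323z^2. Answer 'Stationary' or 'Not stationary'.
\text{Stationary}

The AR(p) characteristic polynomial is P(z) = 1 - 0.977z + 0.323z^2.
Stationarity requires all roots to lie outside the unit circle, i.e. |z| > 1 for every root.
Set 1 + (-0.977) z + (0.323) z^2 = 0, i.e. a z^2 + b z + c = 0 with a = 0.323, b = -0.977, c = 1.
Discriminant D = b^2 - 4ac = (-0.977)^2 - 4*(0.323)*1 = 0.954529 - (1.292) = -0.337471.
D < 0, so the roots are the complex-conjugate pair z = (-b +/- i sqrt(-D)) / (2a) = 1.5124 +/- 0.8993i.
For a conjugate pair |z|^2 = z * conj(z) = (product of roots) = c/a = 1/(0.323) = 3.095975, so |z| = sqrt(3.095975) = 1.7595 for both roots.
Moduli of all roots: 1.7595, 1.7595.
All moduli strictly greater than 1? Yes.
Verdict: Stationary.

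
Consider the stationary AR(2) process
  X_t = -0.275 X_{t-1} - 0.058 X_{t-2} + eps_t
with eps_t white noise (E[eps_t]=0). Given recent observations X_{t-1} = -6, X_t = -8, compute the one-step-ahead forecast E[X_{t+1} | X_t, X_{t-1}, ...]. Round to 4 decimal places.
E[X_{t+1} \mid \mathcal F_t] = 2.5480

For an AR(p) model X_t = c + sum_i phi_i X_{t-i} + eps_t, the
one-step-ahead conditional mean is
  E[X_{t+1} | X_t, ...] = c + sum_i phi_i X_{t+1-i}.
Substitute known values:
  E[X_{t+1} | ...] = (-0.275) * (-8) + (-0.058) * (-6)
                   = 2.5480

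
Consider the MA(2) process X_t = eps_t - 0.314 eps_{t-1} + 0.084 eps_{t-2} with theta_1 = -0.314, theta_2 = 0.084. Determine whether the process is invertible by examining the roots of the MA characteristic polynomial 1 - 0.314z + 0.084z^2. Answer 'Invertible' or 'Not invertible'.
\text{Invertible}

The MA(q) characteristic polynomial is P(z) = 1 - 0.314z + 0.084z^2.
Invertibility requires all roots to lie outside the unit circle, i.e. |z| > 1 for every root.
Set 1 + (-0.314) z + (0.084) z^2 = 0, i.e. a z^2 + b z + c = 0 with a = 0.084, b = -0.314, c = 1.
Discriminant D = b^2 - 4ac = (-0.314)^2 - 4*(0.084)*1 = 0.098596 - (0.336) = -0.237404.
D < 0, so the roots are the complex-conjugate pair z = (-b +/- i sqrt(-D)) / (2a) = 1.869 +/- 2.9002i.
For a conjugate pair |z|^2 = z * conj(z) = (product of roots) = c/a = 1/(0.084) = 11.904762, so |z| = sqrt(11.904762) = 3.4503 for both roots.
Moduli of all roots: 3.4503, 3.4503.
All moduli strictly greater than 1? Yes.
Verdict: Invertible.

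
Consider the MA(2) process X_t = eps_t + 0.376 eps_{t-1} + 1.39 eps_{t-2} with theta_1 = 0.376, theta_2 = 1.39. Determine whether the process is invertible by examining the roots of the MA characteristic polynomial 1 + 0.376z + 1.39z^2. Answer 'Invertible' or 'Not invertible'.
\text{Not invertible}

The MA(q) characteristic polynomial is P(z) = 1 + 0.376z + 1.39z^2.
Invertibility requires all roots to lie outside the unit circle, i.e. |z| > 1 for every root.
Set 1 + (0.376) z + (1.39) z^2 = 0, i.e. a z^2 + b z + c = 0 with a = 1.39, b = 0.376, c = 1.
Discriminant D = b^2 - 4ac = (0.376)^2 - 4*(1.39)*1 = 0.141376 - (5.56) = -5.418624.
D < 0, so the roots are the complex-conjugate pair z = (-b +/- i sqrt(-D)) / (2a) = -0.1353 +/- 0.8373i.
For a conjugate pair |z|^2 = z * conj(z) = (product of roots) = c/a = 1/(1.39) = 0.719424, so |z| = sqrt(0.719424) = 0.8482 for both roots.
Moduli of all roots: 0.8482, 0.8482.
All moduli strictly greater than 1? No.
Verdict: Not invertible.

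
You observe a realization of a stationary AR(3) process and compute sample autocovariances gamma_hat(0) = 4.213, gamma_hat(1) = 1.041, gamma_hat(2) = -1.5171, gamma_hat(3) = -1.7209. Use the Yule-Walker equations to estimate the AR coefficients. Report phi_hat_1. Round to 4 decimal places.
\hat\phi_{1} = 0.2570

The Yule-Walker equations for an AR(p) process read, in matrix form,
  Gamma_p phi = r_p,   with   (Gamma_p)_{ij} = gamma(|i - j|),
                       (r_p)_i = gamma(i),   i,j = 1..p.
Substitute the sample gammas (Toeplitz matrix and right-hand side of size 3):
  Gamma_p = [[4.213, 1.041, -1.5171], [1.041, 4.213, 1.041], [-1.5171, 1.041, 4.213]]
  r_p     = [1.041, -1.5171, -1.7209]
Written out (R1..R3):
  (R1) 4.213 phi_1 + 1.041 phi_2 - 1.5171 phi_3 = 1.041
  (R2) 1.041 phi_1 + 4.213 phi_2 + 1.041 phi_3 = -1.5171
  (R3) -1.5171 phi_1 + 1.041 phi_2 + 4.213 phi_3 = -1.7209
Gaussian elimination:
  R2 <- R2 - (1.041/4.213) R1 = R2 - (0.247092) R1:  3.955777 phi_2 + 1.415864 phi_3 = -1.774323
  R3 <- R3 - (-1.5171/4.213) R1 = R3 - (-0.3601) R1:  1.415864 phi_2 + 3.666693 phi_3 = -1.346036
  R3 <- R3 - (1.415864/3.955777) R2 = R3 - (0.357923) R2:  3.159922 phi_3 = -0.710965
Back-substitution:
  phi_hat_3 = -0.710965 / 3.159922 = -0.224994
  phi_hat_2 = (-1.774323 - (1.415864)(-0.224994)) / 3.955777 = -0.368009
  phi_hat_1 = (1.041 - (1.041)(-0.368009) - (-1.5171)(-0.224994)) / 4.213 = 0.257004
So phi_hat = [0.2570, -0.3680, -0.2250].
Therefore phi_hat_1 = 0.2570.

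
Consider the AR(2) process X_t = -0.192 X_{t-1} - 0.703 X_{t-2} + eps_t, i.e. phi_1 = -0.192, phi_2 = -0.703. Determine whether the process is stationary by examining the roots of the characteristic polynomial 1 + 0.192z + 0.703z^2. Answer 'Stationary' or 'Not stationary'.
\text{Stationary}

The AR(p) characteristic polynomial is P(z) = 1 + 0.192z + 0.703z^2.
Stationarity requires all roots to lie outside the unit circle, i.e. |z| > 1 for every root.
Set 1 + (0.192) z + (0.703) z^2 = 0, i.e. a z^2 + b z + c = 0 with a = 0.703, b = 0.192, c = 1.
Discriminant D = b^2 - 4ac = (0.192)^2 - 4*(0.703)*1 = 0.036864 - (2.812) = -2.775136.
D < 0, so the roots are the complex-conjugate pair z = (-b +/- i sqrt(-D)) / (2a) = -0.1366 +/- 1.1848i.
For a conjugate pair |z|^2 = z * conj(z) = (product of roots) = c/a = 1/(0.703) = 1.422475, so |z| = sqrt(1.422475) = 1.1927 for both roots.
Moduli of all roots: 1.1927, 1.1927.
All moduli strictly greater than 1? Yes.
Verdict: Stationary.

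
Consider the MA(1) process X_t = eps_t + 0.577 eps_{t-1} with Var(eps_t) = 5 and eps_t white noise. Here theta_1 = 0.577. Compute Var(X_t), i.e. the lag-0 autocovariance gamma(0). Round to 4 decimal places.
\gamma(0) = 6.6646

For an MA(q) process X_t = eps_t + sum_i theta_i eps_{t-i} with
Var(eps_t) = sigma^2, the variance is
  gamma(0) = sigma^2 * (1 + sum_i theta_i^2).
  sum_i theta_i^2 = (0.577)^2 = 0.332929.
  gamma(0) = 5 * (1 + 0.332929) = 5 * 1.332929 = 6.664645, which rounds to 6.6646.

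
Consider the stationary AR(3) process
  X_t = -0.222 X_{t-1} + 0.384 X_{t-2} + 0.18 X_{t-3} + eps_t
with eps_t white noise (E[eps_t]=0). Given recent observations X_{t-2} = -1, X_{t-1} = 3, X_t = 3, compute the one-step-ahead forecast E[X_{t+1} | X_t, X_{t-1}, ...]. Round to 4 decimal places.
E[X_{t+1} \mid \mathcal F_t] = 0.3060

For an AR(p) model X_t = c + sum_i phi_i X_{t-i} + eps_t, the
one-step-ahead conditional mean is
  E[X_{t+1} | X_t, ...] = c + sum_i phi_i X_{t+1-i}.
Substitute known values:
  E[X_{t+1} | ...] = (-0.222) * (3) + (0.384) * (3) + (0.18) * (-1)
                   = 0.3060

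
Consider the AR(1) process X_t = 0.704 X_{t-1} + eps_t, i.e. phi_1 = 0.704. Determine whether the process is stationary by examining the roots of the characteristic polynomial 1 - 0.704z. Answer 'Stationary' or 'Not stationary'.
\text{Stationary}

The AR(p) characteristic polynomial is P(z) = 1 - 0.704z.
Stationarity requires all roots to lie outside the unit circle, i.e. |z| > 1 for every root.
This is linear in z: 1 + (-0.704) z = 0  =>  z = -1/(-0.704) = 1.420455,  |z| = 1.420455.
Moduli of all roots: 1.4205.
All moduli strictly greater than 1? Yes.
Verdict: Stationary.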